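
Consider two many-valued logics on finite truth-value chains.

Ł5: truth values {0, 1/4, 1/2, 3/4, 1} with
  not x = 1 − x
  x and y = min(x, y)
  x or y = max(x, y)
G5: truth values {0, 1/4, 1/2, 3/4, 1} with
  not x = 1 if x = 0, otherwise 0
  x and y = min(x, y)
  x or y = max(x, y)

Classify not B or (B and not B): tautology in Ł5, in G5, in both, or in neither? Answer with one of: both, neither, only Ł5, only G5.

neither

In Ł5: at B = 1/4 the value is 3/4 — not a tautology.
In G5: at B = 1/4 the value is 0 — not a tautology.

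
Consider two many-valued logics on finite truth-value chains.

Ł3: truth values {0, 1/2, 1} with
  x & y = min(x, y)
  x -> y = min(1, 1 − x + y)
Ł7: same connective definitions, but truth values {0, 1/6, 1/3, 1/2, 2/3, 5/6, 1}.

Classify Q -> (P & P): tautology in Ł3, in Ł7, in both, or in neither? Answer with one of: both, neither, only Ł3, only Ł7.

In Ł3: at P = 0, Q = 1/2 the value is 1/2 — not a tautology.
In Ł7: at P = 0, Q = 1/6 the value is 5/6 — not a tautology.

neither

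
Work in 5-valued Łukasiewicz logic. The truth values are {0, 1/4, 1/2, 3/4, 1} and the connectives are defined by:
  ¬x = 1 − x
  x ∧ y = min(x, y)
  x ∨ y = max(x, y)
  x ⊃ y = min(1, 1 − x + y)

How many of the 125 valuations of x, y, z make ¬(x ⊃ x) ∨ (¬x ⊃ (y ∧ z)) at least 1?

value 1: 55 assignments (counts)
value 3/4: 24 assignments
value 1/2: 21 assignments
value 1/4: 16 assignments
value 0: 9 assignments
So 55 of the 125 assignments meet the threshold.

55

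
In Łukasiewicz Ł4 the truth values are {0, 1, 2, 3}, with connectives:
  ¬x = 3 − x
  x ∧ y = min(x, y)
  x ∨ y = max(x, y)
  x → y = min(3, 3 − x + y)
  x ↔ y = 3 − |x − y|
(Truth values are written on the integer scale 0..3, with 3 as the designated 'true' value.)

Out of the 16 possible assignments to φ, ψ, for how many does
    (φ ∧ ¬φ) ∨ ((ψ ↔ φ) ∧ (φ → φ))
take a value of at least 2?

10

φ = 0, ψ = 0 ↦ 3  ≥
φ = 0, ψ = 1 ↦ 2  ≥
φ = 0, ψ = 2 ↦ 1  <
φ = 0, ψ = 3 ↦ 0  <
φ = 1, ψ = 0 ↦ 2  ≥
φ = 1, ψ = 1 ↦ 3  ≥
φ = 1, ψ = 2 ↦ 2  ≥
φ = 1, ψ = 3 ↦ 1  <
φ = 2, ψ = 0 ↦ 1  <
φ = 2, ψ = 1 ↦ 2  ≥
φ = 2, ψ = 2 ↦ 3  ≥
φ = 2, ψ = 3 ↦ 2  ≥
φ = 3, ψ = 0 ↦ 0  <
φ = 3, ψ = 1 ↦ 1  <
φ = 3, ψ = 2 ↦ 2  ≥
φ = 3, ψ = 3 ↦ 3  ≥
So 10 of the 16 assignments meet the threshold.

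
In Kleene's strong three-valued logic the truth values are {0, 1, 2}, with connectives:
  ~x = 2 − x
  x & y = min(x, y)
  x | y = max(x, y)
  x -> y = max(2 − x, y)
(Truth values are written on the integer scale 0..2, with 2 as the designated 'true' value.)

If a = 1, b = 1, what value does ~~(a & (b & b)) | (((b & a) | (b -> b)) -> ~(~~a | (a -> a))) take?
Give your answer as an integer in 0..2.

1

b & b = 1 & 1 = 1
a & (b & b) = 1 & 1 = 1
~(a & (b & b)) = ~1 = 1
~~(a & (b & b)) = ~1 = 1
b & a = 1 & 1 = 1
b -> b = 1 -> 1 = 1
(b & a) | (b -> b) = 1 | 1 = 1
~a = ~1 = 1
~~a = ~1 = 1
a -> a = 1 -> 1 = 1
~~a | (a -> a) = 1 | 1 = 1
~(~~a | (a -> a)) = ~1 = 1
((b & a) | (b -> b)) -> ~(~~a | (a -> a)) = 1 -> 1 = 1
~~(a & (b & b)) | (((b & a) | (b -> b)) -> ~(~~a | (a -> a))) = 1 | 1 = 1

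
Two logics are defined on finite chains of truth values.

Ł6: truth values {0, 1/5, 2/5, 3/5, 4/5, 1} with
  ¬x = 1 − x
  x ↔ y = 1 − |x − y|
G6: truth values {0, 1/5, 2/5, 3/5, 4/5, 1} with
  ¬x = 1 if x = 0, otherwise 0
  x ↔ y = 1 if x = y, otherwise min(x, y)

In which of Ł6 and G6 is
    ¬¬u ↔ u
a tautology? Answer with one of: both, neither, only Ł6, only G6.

only Ł6

In Ł6: every assignment gives 1 — tautology.
In G6: at u = 1/5 the value is 1/5 — not a tautology.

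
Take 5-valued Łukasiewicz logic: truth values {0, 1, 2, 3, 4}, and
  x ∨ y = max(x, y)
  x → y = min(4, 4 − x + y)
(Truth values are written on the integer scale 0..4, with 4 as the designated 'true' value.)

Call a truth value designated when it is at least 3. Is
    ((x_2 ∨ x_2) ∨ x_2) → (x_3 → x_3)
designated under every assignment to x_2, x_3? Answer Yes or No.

Yes

At x_2 = 1, x_3 = 3, for instance:
x_2 ∨ x_2 = 1 ∨ 1 = 1
(x_2 ∨ x_2) ∨ x_2 = 1 ∨ 1 = 1
x_3 → x_3 = 3 → 3 = 4
((x_2 ∨ x_2) ∨ x_2) → (x_3 → x_3) = 1 → 4 = 4
and checking the remaining 24 assignments likewise gives ≥ 3 in every case.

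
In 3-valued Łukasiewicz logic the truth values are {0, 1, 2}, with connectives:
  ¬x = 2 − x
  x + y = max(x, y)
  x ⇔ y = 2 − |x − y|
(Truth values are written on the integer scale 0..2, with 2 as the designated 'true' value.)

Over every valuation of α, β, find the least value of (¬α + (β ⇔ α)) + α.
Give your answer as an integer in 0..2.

Take α = 1, β = 0:
¬α = ¬1 = 1
β ⇔ α = 0 ⇔ 1 = 1
¬α + (β ⇔ α) = 1 + 1 = 1
(¬α + (β ⇔ α)) + α = 1 + 1 = 1
No assignment yields a value below 1, so this is the minimum.

1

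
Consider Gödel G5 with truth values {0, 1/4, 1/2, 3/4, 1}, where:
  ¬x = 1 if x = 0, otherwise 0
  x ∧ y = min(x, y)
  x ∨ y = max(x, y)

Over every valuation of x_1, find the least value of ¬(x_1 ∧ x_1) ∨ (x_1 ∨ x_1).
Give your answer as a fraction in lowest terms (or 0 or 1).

1/4

Take x_1 = 1/4:
x_1 ∧ x_1 = 1/4 ∧ 1/4 = 1/4
¬(x_1 ∧ x_1) = ¬1/4 = 0
x_1 ∨ x_1 = 1/4 ∨ 1/4 = 1/4
¬(x_1 ∧ x_1) ∨ (x_1 ∨ x_1) = 0 ∨ 1/4 = 1/4
No assignment yields a value below 1/4, so this is the minimum.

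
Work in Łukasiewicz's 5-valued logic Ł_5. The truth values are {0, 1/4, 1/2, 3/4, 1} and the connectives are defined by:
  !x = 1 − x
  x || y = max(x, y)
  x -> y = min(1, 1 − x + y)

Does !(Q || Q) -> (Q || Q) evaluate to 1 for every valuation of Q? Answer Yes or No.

No

Counterexample: take Q = 0.
Q || Q = 0 || 0 = 0
!(Q || Q) = !0 = 1
!(Q || Q) -> (Q || Q) = 1 -> 0 = 0
This gives 0 ≠ 1.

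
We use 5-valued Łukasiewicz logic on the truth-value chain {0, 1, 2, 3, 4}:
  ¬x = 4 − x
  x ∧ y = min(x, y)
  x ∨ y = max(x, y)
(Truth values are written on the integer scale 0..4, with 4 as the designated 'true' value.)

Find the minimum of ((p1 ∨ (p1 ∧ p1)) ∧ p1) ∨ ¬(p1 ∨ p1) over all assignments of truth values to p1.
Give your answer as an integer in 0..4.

2

Take p1 = 2:
p1 ∧ p1 = 2 ∧ 2 = 2
p1 ∨ (p1 ∧ p1) = 2 ∨ 2 = 2
(p1 ∨ (p1 ∧ p1)) ∧ p1 = 2 ∧ 2 = 2
p1 ∨ p1 = 2 ∨ 2 = 2
¬(p1 ∨ p1) = ¬2 = 2
((p1 ∨ (p1 ∧ p1)) ∧ p1) ∨ ¬(p1 ∨ p1) = 2 ∨ 2 = 2
No assignment yields a value below 2, so this is the minimum.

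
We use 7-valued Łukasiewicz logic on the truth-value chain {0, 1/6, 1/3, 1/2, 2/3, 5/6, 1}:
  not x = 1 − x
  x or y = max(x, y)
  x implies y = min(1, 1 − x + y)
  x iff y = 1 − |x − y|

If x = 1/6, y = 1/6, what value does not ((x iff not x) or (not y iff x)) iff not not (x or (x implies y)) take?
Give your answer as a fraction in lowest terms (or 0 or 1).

2/3

not x = not 1/6 = 5/6
x iff not x = 1/6 iff 5/6 = 1/3
not y = not 1/6 = 5/6
not y iff x = 5/6 iff 1/6 = 1/3
(x iff not x) or (not y iff x) = 1/3 or 1/3 = 1/3
not ((x iff not x) or (not y iff x)) = not 1/3 = 2/3
x implies y = 1/6 implies 1/6 = 1
x or (x implies y) = 1/6 or 1 = 1
not (x or (x implies y)) = not 1 = 0
not not (x or (x implies y)) = not 0 = 1
not ((x iff not x) or (not y iff x)) iff not not (x or (x implies y)) = 2/3 iff 1 = 2/3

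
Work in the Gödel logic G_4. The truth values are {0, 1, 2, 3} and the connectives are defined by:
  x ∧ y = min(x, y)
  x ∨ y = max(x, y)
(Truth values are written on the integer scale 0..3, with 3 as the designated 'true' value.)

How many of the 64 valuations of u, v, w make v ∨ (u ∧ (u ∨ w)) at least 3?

value 3: 28 assignments (counts)
value 2: 20 assignments
value 1: 12 assignments
value 0: 4 assignments
So 28 of the 64 assignments meet the threshold.

28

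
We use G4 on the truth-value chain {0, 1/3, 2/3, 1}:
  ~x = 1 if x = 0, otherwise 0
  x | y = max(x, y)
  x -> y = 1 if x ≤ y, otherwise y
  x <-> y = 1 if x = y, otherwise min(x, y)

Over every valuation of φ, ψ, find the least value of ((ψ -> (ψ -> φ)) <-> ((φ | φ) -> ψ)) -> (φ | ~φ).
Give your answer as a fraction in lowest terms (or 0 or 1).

1/3

Take φ = 1/3, ψ = 1/3:
ψ -> φ = 1/3 -> 1/3 = 1
ψ -> (ψ -> φ) = 1/3 -> 1 = 1
φ | φ = 1/3 | 1/3 = 1/3
(φ | φ) -> ψ = 1/3 -> 1/3 = 1
(ψ -> (ψ -> φ)) <-> ((φ | φ) -> ψ) = 1 <-> 1 = 1
~φ = ~1/3 = 0
φ | ~φ = 1/3 | 0 = 1/3
((ψ -> (ψ -> φ)) <-> ((φ | φ) -> ψ)) -> (φ | ~φ) = 1 -> 1/3 = 1/3
No assignment yields a value below 1/3, so this is the minimum.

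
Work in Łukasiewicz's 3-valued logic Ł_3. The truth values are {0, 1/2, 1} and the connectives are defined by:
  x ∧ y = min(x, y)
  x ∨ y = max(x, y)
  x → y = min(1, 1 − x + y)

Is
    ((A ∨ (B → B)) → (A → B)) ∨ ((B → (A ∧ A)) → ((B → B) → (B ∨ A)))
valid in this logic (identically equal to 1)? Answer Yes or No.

Counterexample: take A = 1/2, B = 0.
B → B = 0 → 0 = 1
A ∨ (B → B) = 1/2 ∨ 1 = 1
A → B = 1/2 → 0 = 1/2
(A ∨ (B → B)) → (A → B) = 1 → 1/2 = 1/2
A ∧ A = 1/2 ∧ 1/2 = 1/2
B → (A ∧ A) = 0 → 1/2 = 1
B → B = 0 → 0 = 1
B ∨ A = 0 ∨ 1/2 = 1/2
(B → B) → (B ∨ A) = 1 → 1/2 = 1/2
(B → (A ∧ A)) → ((B → B) → (B ∨ A)) = 1 → 1/2 = 1/2
((A ∨ (B → B)) → (A → B)) ∨ ((B → (A ∧ A)) → ((B → B) → (B ∨ A))) = 1/2 ∨ 1/2 = 1/2
This gives 1/2 ≠ 1.

No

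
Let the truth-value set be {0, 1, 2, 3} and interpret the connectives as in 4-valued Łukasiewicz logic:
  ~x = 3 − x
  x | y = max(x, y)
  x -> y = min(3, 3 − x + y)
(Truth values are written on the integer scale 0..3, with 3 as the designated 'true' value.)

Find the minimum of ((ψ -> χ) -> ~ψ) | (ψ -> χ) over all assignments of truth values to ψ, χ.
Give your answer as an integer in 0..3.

2

Take ψ = 2, χ = 1:
ψ -> χ = 2 -> 1 = 2
~ψ = ~2 = 1
(ψ -> χ) -> ~ψ = 2 -> 1 = 2
ψ -> χ = 2 -> 1 = 2
((ψ -> χ) -> ~ψ) | (ψ -> χ) = 2 | 2 = 2
No assignment yields a value below 2, so this is the minimum.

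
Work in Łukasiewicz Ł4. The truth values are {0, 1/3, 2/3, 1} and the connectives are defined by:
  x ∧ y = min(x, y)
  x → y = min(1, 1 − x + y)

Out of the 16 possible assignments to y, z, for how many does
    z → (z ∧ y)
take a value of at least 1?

10

y = 0, z = 0 ↦ 1  ≥
y = 0, z = 1/3 ↦ 2/3  <
y = 0, z = 2/3 ↦ 1/3  <
y = 0, z = 1 ↦ 0  <
y = 1/3, z = 0 ↦ 1  ≥
y = 1/3, z = 1/3 ↦ 1  ≥
y = 1/3, z = 2/3 ↦ 2/3  <
y = 1/3, z = 1 ↦ 1/3  <
y = 2/3, z = 0 ↦ 1  ≥
y = 2/3, z = 1/3 ↦ 1  ≥
y = 2/3, z = 2/3 ↦ 1  ≥
y = 2/3, z = 1 ↦ 2/3  <
y = 1, z = 0 ↦ 1  ≥
y = 1, z = 1/3 ↦ 1  ≥
y = 1, z = 2/3 ↦ 1  ≥
y = 1, z = 1 ↦ 1  ≥
So 10 of the 16 assignments meet the threshold.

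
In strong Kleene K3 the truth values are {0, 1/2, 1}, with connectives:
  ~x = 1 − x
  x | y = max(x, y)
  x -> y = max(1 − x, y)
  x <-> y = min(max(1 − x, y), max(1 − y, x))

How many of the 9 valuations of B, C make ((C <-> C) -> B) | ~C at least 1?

B = 0, C = 0 ↦ 1  ≥
B = 0, C = 1/2 ↦ 1/2  <
B = 0, C = 1 ↦ 0  <
B = 1/2, C = 0 ↦ 1  ≥
B = 1/2, C = 1/2 ↦ 1/2  <
B = 1/2, C = 1 ↦ 1/2  <
B = 1, C = 0 ↦ 1  ≥
B = 1, C = 1/2 ↦ 1  ≥
B = 1, C = 1 ↦ 1  ≥
So 5 of the 9 assignments meet the threshold.

5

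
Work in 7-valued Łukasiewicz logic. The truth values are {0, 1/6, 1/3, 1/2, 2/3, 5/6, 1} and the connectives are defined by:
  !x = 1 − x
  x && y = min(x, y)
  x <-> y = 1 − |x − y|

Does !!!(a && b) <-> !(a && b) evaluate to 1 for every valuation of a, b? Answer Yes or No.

At a = 0, b = 1/2, for instance:
a && b = 0 && 1/2 = 0
!(a && b) = !0 = 1
!!(a && b) = !1 = 0
!!!(a && b) = !0 = 1
!!!(a && b) <-> !(a && b) = 1 <-> 1 = 1
and checking the remaining 48 assignments likewise gives ≥ 1 in every case.

Yes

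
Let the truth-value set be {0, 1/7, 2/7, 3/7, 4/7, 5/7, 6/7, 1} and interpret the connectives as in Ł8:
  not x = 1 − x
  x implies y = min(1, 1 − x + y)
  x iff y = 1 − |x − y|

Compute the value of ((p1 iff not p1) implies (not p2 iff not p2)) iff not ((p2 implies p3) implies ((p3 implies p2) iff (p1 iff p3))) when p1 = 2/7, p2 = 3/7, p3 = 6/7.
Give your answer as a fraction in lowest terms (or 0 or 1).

not p1 = not 2/7 = 5/7
p1 iff not p1 = 2/7 iff 5/7 = 4/7
not p2 = not 3/7 = 4/7
not p2 = not 3/7 = 4/7
not p2 iff not p2 = 4/7 iff 4/7 = 1
(p1 iff not p1) implies (not p2 iff not p2) = 4/7 implies 1 = 1
p2 implies p3 = 3/7 implies 6/7 = 1
p3 implies p2 = 6/7 implies 3/7 = 4/7
p1 iff p3 = 2/7 iff 6/7 = 3/7
(p3 implies p2) iff (p1 iff p3) = 4/7 iff 3/7 = 6/7
(p2 implies p3) implies ((p3 implies p2) iff (p1 iff p3)) = 1 implies 6/7 = 6/7
not ((p2 implies p3) implies ((p3 implies p2) iff (p1 iff p3))) = not 6/7 = 1/7
((p1 iff not p1) implies (not p2 iff not p2)) iff not ((p2 implies p3) implies ((p3 implies p2) iff (p1 iff p3))) = 1 iff 1/7 = 1/7

1/7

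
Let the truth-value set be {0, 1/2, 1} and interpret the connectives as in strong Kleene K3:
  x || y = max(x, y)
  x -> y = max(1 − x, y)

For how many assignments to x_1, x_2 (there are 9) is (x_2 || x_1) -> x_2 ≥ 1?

4

x_1 = 0, x_2 = 0 ↦ 1  ≥
x_1 = 0, x_2 = 1/2 ↦ 1/2  <
x_1 = 0, x_2 = 1 ↦ 1  ≥
x_1 = 1/2, x_2 = 0 ↦ 1/2  <
x_1 = 1/2, x_2 = 1/2 ↦ 1/2  <
x_1 = 1/2, x_2 = 1 ↦ 1  ≥
x_1 = 1, x_2 = 0 ↦ 0  <
x_1 = 1, x_2 = 1/2 ↦ 1/2  <
x_1 = 1, x_2 = 1 ↦ 1  ≥
So 4 of the 9 assignments meet the threshold.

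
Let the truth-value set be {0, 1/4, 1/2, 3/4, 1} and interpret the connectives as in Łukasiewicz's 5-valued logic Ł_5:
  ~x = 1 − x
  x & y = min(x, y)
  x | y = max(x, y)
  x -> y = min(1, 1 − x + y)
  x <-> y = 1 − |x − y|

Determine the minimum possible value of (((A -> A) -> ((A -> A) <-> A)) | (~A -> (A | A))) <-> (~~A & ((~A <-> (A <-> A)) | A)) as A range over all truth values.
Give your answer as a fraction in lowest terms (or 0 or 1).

1/2

Take A = 1/2:
A -> A = 1/2 -> 1/2 = 1
A -> A = 1/2 -> 1/2 = 1
(A -> A) <-> A = 1 <-> 1/2 = 1/2
(A -> A) -> ((A -> A) <-> A) = 1 -> 1/2 = 1/2
~A = ~1/2 = 1/2
A | A = 1/2 | 1/2 = 1/2
~A -> (A | A) = 1/2 -> 1/2 = 1
((A -> A) -> ((A -> A) <-> A)) | (~A -> (A | A)) = 1/2 | 1 = 1
~A = ~1/2 = 1/2
~~A = ~1/2 = 1/2
~A = ~1/2 = 1/2
A <-> A = 1/2 <-> 1/2 = 1
~A <-> (A <-> A) = 1/2 <-> 1 = 1/2
(~A <-> (A <-> A)) | A = 1/2 | 1/2 = 1/2
~~A & ((~A <-> (A <-> A)) | A) = 1/2 & 1/2 = 1/2
(((A -> A) -> ((A -> A) <-> A)) | (~A -> (A | A))) <-> (~~A & ((~A <-> (A <-> A)) | A)) = 1 <-> 1/2 = 1/2
No assignment yields a value below 1/2, so this is the minimum.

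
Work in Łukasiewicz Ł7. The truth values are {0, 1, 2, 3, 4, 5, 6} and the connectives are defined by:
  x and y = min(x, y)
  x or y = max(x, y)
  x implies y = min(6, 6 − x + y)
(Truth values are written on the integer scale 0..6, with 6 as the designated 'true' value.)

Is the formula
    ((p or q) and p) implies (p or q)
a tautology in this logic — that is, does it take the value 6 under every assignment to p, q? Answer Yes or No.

Yes

At p = 4, q = 6, for instance:
p or q = 4 or 6 = 6
(p or q) and p = 6 and 4 = 4
((p or q) and p) implies (p or q) = 4 implies 6 = 6
and checking the remaining 48 assignments likewise gives ≥ 6 in every case.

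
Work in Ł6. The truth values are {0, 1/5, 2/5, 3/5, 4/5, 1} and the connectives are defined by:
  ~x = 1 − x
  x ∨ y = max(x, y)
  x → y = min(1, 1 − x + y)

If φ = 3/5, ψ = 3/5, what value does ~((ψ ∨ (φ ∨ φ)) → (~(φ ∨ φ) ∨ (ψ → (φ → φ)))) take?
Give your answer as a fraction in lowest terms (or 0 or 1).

φ ∨ φ = 3/5 ∨ 3/5 = 3/5
ψ ∨ (φ ∨ φ) = 3/5 ∨ 3/5 = 3/5
φ ∨ φ = 3/5 ∨ 3/5 = 3/5
~(φ ∨ φ) = ~3/5 = 2/5
φ → φ = 3/5 → 3/5 = 1
ψ → (φ → φ) = 3/5 → 1 = 1
~(φ ∨ φ) ∨ (ψ → (φ → φ)) = 2/5 ∨ 1 = 1
(ψ ∨ (φ ∨ φ)) → (~(φ ∨ φ) ∨ (ψ → (φ → φ))) = 3/5 → 1 = 1
~((ψ ∨ (φ ∨ φ)) → (~(φ ∨ φ) ∨ (ψ → (φ → φ)))) = ~1 = 0

0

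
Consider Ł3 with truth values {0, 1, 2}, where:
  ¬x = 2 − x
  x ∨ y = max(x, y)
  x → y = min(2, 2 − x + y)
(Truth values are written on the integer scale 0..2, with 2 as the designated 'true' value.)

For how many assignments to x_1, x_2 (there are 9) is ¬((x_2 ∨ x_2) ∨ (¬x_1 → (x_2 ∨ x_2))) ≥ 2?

1

x_1 = 0, x_2 = 0 ↦ 2  ≥
x_1 = 0, x_2 = 1 ↦ 1  <
x_1 = 0, x_2 = 2 ↦ 0  <
x_1 = 1, x_2 = 0 ↦ 1  <
x_1 = 1, x_2 = 1 ↦ 0  <
x_1 = 1, x_2 = 2 ↦ 0  <
x_1 = 2, x_2 = 0 ↦ 0  <
x_1 = 2, x_2 = 1 ↦ 0  <
x_1 = 2, x_2 = 2 ↦ 0  <
So 1 of the 9 assignments meets the threshold.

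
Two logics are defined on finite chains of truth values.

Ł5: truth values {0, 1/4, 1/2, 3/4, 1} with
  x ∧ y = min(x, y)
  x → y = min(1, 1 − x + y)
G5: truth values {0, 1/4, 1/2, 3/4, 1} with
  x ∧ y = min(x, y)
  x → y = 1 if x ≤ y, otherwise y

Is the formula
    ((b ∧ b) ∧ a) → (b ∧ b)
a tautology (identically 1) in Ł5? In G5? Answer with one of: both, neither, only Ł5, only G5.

both

In Ł5: every assignment gives 1 — tautology.
In G5: every assignment gives 1 — tautology.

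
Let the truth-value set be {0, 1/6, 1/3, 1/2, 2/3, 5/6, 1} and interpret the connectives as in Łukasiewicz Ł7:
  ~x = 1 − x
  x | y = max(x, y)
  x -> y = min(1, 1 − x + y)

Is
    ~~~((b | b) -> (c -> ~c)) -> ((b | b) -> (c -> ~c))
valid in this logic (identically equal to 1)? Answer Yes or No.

Counterexample: take b = 2/3, c = 1.
b | b = 2/3 | 2/3 = 2/3
~c = ~1 = 0
c -> ~c = 1 -> 0 = 0
(b | b) -> (c -> ~c) = 2/3 -> 0 = 1/3
~((b | b) -> (c -> ~c)) = ~1/3 = 2/3
~~((b | b) -> (c -> ~c)) = ~2/3 = 1/3
~~~((b | b) -> (c -> ~c)) = ~1/3 = 2/3
b | b = 2/3 | 2/3 = 2/3
~c = ~1 = 0
c -> ~c = 1 -> 0 = 0
(b | b) -> (c -> ~c) = 2/3 -> 0 = 1/3
~~~((b | b) -> (c -> ~c)) -> ((b | b) -> (c -> ~c)) = 2/3 -> 1/3 = 2/3
This gives 2/3 ≠ 1.

No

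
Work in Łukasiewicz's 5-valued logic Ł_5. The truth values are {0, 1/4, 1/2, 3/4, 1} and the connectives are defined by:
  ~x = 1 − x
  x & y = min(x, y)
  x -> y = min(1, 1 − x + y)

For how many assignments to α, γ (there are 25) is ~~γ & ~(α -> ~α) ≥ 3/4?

2

value 1: 1 assignment (counts)
value 3/4: 1 assignment (counts)
value 1/2: 4 assignments
value 1/4: 2 assignments
value 0: 17 assignments
So 2 of the 25 assignments meet the threshold.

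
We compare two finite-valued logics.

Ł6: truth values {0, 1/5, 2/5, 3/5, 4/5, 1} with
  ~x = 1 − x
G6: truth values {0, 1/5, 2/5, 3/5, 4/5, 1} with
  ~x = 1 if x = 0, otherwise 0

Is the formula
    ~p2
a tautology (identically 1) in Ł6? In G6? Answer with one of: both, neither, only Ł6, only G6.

neither

In Ł6: at p2 = 1/5 the value is 4/5 — not a tautology.
In G6: at p2 = 1/5 the value is 0 — not a tautology.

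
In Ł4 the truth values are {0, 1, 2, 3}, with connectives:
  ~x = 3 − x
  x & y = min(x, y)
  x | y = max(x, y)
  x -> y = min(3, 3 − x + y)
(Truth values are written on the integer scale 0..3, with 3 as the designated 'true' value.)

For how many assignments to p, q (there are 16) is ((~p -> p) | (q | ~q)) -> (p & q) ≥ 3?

1

p = 0, q = 0 ↦ 0  <
p = 0, q = 1 ↦ 1  <
p = 0, q = 2 ↦ 1  <
p = 0, q = 3 ↦ 0  <
p = 1, q = 0 ↦ 0  <
p = 1, q = 1 ↦ 2  <
p = 1, q = 2 ↦ 2  <
p = 1, q = 3 ↦ 1  <
p = 2, q = 0 ↦ 0  <
p = 2, q = 1 ↦ 1  <
p = 2, q = 2 ↦ 2  <
p = 2, q = 3 ↦ 2  <
p = 3, q = 0 ↦ 0  <
p = 3, q = 1 ↦ 1  <
p = 3, q = 2 ↦ 2  <
p = 3, q = 3 ↦ 3  ≥
So 1 of the 16 assignments meets the threshold.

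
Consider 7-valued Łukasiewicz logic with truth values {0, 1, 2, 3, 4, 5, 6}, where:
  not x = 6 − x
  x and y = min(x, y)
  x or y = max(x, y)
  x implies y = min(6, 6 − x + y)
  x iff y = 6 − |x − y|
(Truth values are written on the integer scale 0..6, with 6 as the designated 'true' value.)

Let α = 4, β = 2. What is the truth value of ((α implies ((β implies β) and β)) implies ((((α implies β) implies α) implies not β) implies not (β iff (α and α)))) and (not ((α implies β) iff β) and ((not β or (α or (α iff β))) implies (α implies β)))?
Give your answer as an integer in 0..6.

2

β implies β = 2 implies 2 = 6
(β implies β) and β = 6 and 2 = 2
α implies ((β implies β) and β) = 4 implies 2 = 4
α implies β = 4 implies 2 = 4
(α implies β) implies α = 4 implies 4 = 6
not β = not 2 = 4
((α implies β) implies α) implies not β = 6 implies 4 = 4
α and α = 4 and 4 = 4
β iff (α and α) = 2 iff 4 = 4
not (β iff (α and α)) = not 4 = 2
(((α implies β) implies α) implies not β) implies not (β iff (α and α)) = 4 implies 2 = 4
(α implies ((β implies β) and β)) implies ((((α implies β) implies α) implies not β) implies not (β iff (α and α))) = 4 implies 4 = 6
α implies β = 4 implies 2 = 4
(α implies β) iff β = 4 iff 2 = 4
not ((α implies β) iff β) = not 4 = 2
not β = not 2 = 4
α iff β = 4 iff 2 = 4
α or (α iff β) = 4 or 4 = 4
not β or (α or (α iff β)) = 4 or 4 = 4
α implies β = 4 implies 2 = 4
(not β or (α or (α iff β))) implies (α implies β) = 4 implies 4 = 6
not ((α implies β) iff β) and ((not β or (α or (α iff β))) implies (α implies β)) = 2 and 6 = 2
((α implies ((β implies β) and β)) implies ((((α implies β) implies α) implies not β) implies not (β iff (α and α)))) and (not ((α implies β) iff β) and ((not β or (α or (α iff β))) implies (α implies β))) = 6 and 2 = 2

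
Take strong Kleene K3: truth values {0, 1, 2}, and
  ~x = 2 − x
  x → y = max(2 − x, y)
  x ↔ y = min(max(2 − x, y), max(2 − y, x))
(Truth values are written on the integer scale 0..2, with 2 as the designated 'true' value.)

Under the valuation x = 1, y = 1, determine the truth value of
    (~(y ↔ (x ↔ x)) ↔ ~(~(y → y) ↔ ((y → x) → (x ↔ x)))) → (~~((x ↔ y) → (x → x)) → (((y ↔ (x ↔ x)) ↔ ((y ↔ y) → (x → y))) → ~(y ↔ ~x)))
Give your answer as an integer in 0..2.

x ↔ x = 1 ↔ 1 = 1
y ↔ (x ↔ x) = 1 ↔ 1 = 1
~(y ↔ (x ↔ x)) = ~1 = 1
y → y = 1 → 1 = 1
~(y → y) = ~1 = 1
y → x = 1 → 1 = 1
x ↔ x = 1 ↔ 1 = 1
(y → x) → (x ↔ x) = 1 → 1 = 1
~(y → y) ↔ ((y → x) → (x ↔ x)) = 1 ↔ 1 = 1
~(~(y → y) ↔ ((y → x) → (x ↔ x))) = ~1 = 1
~(y ↔ (x ↔ x)) ↔ ~(~(y → y) ↔ ((y → x) → (x ↔ x))) = 1 ↔ 1 = 1
x ↔ y = 1 ↔ 1 = 1
x → x = 1 → 1 = 1
(x ↔ y) → (x → x) = 1 → 1 = 1
~((x ↔ y) → (x → x)) = ~1 = 1
~~((x ↔ y) → (x → x)) = ~1 = 1
x ↔ x = 1 ↔ 1 = 1
y ↔ (x ↔ x) = 1 ↔ 1 = 1
y ↔ y = 1 ↔ 1 = 1
x → y = 1 → 1 = 1
(y ↔ y) → (x → y) = 1 → 1 = 1
(y ↔ (x ↔ x)) ↔ ((y ↔ y) → (x → y)) = 1 ↔ 1 = 1
~x = ~1 = 1
y ↔ ~x = 1 ↔ 1 = 1
~(y ↔ ~x) = ~1 = 1
((y ↔ (x ↔ x)) ↔ ((y ↔ y) → (x → y))) → ~(y ↔ ~x) = 1 → 1 = 1
~~((x ↔ y) → (x → x)) → (((y ↔ (x ↔ x)) ↔ ((y ↔ y) → (x → y))) → ~(y ↔ ~x)) = 1 → 1 = 1
(~(y ↔ (x ↔ x)) ↔ ~(~(y → y) ↔ ((y → x) → (x ↔ x)))) → (~~((x ↔ y) → (x → x)) → (((y ↔ (x ↔ x)) ↔ ((y ↔ y) → (x → y))) → ~(y ↔ ~x))) = 1 → 1 = 1

1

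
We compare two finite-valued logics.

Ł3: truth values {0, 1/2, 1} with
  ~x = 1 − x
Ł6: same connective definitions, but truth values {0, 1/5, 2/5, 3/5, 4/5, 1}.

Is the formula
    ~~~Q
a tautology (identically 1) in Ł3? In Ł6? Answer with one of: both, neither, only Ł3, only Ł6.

In Ł3: at Q = 1/2 the value is 1/2 — not a tautology.
In Ł6: at Q = 1/5 the value is 4/5 — not a tautology.

neither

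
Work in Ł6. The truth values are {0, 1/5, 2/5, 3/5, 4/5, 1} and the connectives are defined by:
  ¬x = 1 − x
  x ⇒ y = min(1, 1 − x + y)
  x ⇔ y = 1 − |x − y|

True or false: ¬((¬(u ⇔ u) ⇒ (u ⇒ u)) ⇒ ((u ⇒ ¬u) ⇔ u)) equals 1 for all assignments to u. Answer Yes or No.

Counterexample: take u = 1/5.
u ⇔ u = 1/5 ⇔ 1/5 = 1
¬(u ⇔ u) = ¬1 = 0
u ⇒ u = 1/5 ⇒ 1/5 = 1
¬(u ⇔ u) ⇒ (u ⇒ u) = 0 ⇒ 1 = 1
¬u = ¬1/5 = 4/5
u ⇒ ¬u = 1/5 ⇒ 4/5 = 1
(u ⇒ ¬u) ⇔ u = 1 ⇔ 1/5 = 1/5
(¬(u ⇔ u) ⇒ (u ⇒ u)) ⇒ ((u ⇒ ¬u) ⇔ u) = 1 ⇒ 1/5 = 1/5
¬((¬(u ⇔ u) ⇒ (u ⇒ u)) ⇒ ((u ⇒ ¬u) ⇔ u)) = ¬1/5 = 4/5
This gives 4/5 ≠ 1.

No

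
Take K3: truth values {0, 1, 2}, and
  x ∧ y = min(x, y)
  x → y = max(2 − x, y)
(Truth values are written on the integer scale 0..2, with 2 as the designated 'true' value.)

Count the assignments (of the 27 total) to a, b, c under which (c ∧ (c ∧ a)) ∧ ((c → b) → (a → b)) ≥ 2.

value 2: 2 assignments (counts)
value 1: 10 assignments
value 0: 15 assignments
So 2 of the 27 assignments meet the threshold.

2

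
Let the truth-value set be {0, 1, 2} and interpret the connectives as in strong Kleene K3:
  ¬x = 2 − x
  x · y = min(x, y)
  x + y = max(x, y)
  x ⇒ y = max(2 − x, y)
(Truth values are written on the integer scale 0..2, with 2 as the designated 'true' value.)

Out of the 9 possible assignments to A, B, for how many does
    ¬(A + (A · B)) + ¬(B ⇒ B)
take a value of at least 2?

A = 0, B = 0 ↦ 2  ≥
A = 0, B = 1 ↦ 2  ≥
A = 0, B = 2 ↦ 2  ≥
A = 1, B = 0 ↦ 1  <
A = 1, B = 1 ↦ 1  <
A = 1, B = 2 ↦ 1  <
A = 2, B = 0 ↦ 0  <
A = 2, B = 1 ↦ 1  <
A = 2, B = 2 ↦ 0  <
So 3 of the 9 assignments meet the threshold.

3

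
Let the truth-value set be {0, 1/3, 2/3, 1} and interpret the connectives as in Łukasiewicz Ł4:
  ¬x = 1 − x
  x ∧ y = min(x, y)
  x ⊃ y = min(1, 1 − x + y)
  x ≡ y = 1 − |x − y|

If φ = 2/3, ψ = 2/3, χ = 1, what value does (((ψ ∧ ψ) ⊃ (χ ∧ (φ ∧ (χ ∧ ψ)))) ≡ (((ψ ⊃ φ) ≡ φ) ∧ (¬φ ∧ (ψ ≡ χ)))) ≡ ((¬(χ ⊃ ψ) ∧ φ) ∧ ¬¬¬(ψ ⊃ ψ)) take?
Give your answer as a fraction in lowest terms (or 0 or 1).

2/3

ψ ∧ ψ = 2/3 ∧ 2/3 = 2/3
χ ∧ ψ = 1 ∧ 2/3 = 2/3
φ ∧ (χ ∧ ψ) = 2/3 ∧ 2/3 = 2/3
χ ∧ (φ ∧ (χ ∧ ψ)) = 1 ∧ 2/3 = 2/3
(ψ ∧ ψ) ⊃ (χ ∧ (φ ∧ (χ ∧ ψ))) = 2/3 ⊃ 2/3 = 1
ψ ⊃ φ = 2/3 ⊃ 2/3 = 1
(ψ ⊃ φ) ≡ φ = 1 ≡ 2/3 = 2/3
¬φ = ¬2/3 = 1/3
ψ ≡ χ = 2/3 ≡ 1 = 2/3
¬φ ∧ (ψ ≡ χ) = 1/3 ∧ 2/3 = 1/3
((ψ ⊃ φ) ≡ φ) ∧ (¬φ ∧ (ψ ≡ χ)) = 2/3 ∧ 1/3 = 1/3
((ψ ∧ ψ) ⊃ (χ ∧ (φ ∧ (χ ∧ ψ)))) ≡ (((ψ ⊃ φ) ≡ φ) ∧ (¬φ ∧ (ψ ≡ χ))) = 1 ≡ 1/3 = 1/3
χ ⊃ ψ = 1 ⊃ 2/3 = 2/3
¬(χ ⊃ ψ) = ¬2/3 = 1/3
¬(χ ⊃ ψ) ∧ φ = 1/3 ∧ 2/3 = 1/3
ψ ⊃ ψ = 2/3 ⊃ 2/3 = 1
¬(ψ ⊃ ψ) = ¬1 = 0
¬¬(ψ ⊃ ψ) = ¬0 = 1
¬¬¬(ψ ⊃ ψ) = ¬1 = 0
(¬(χ ⊃ ψ) ∧ φ) ∧ ¬¬¬(ψ ⊃ ψ) = 1/3 ∧ 0 = 0
(((ψ ∧ ψ) ⊃ (χ ∧ (φ ∧ (χ ∧ ψ)))) ≡ (((ψ ⊃ φ) ≡ φ) ∧ (¬φ ∧ (ψ ≡ χ)))) ≡ ((¬(χ ⊃ ψ) ∧ φ) ∧ ¬¬¬(ψ ⊃ ψ)) = 1/3 ≡ 0 = 2/3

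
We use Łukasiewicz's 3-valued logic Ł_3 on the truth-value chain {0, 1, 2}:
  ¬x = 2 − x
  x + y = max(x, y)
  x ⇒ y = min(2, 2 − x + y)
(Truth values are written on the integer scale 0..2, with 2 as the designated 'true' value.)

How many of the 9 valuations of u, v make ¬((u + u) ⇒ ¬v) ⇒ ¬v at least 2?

7

u = 0, v = 0 ↦ 2  ≥
u = 0, v = 1 ↦ 2  ≥
u = 0, v = 2 ↦ 2  ≥
u = 1, v = 0 ↦ 2  ≥
u = 1, v = 1 ↦ 2  ≥
u = 1, v = 2 ↦ 1  <
u = 2, v = 0 ↦ 2  ≥
u = 2, v = 1 ↦ 2  ≥
u = 2, v = 2 ↦ 0  <
So 7 of the 9 assignments meet the threshold.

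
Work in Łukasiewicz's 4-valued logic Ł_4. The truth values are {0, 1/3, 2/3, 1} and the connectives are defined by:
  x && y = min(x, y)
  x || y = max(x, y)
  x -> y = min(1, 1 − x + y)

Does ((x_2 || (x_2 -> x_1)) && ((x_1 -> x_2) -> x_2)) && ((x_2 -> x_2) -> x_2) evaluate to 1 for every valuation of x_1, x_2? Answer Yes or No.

Counterexample: take x_1 = 0, x_2 = 0.
x_2 -> x_1 = 0 -> 0 = 1
x_2 || (x_2 -> x_1) = 0 || 1 = 1
x_1 -> x_2 = 0 -> 0 = 1
(x_1 -> x_2) -> x_2 = 1 -> 0 = 0
(x_2 || (x_2 -> x_1)) && ((x_1 -> x_2) -> x_2) = 1 && 0 = 0
x_2 -> x_2 = 0 -> 0 = 1
(x_2 -> x_2) -> x_2 = 1 -> 0 = 0
((x_2 || (x_2 -> x_1)) && ((x_1 -> x_2) -> x_2)) && ((x_2 -> x_2) -> x_2) = 0 && 0 = 0
This gives 0 ≠ 1.

No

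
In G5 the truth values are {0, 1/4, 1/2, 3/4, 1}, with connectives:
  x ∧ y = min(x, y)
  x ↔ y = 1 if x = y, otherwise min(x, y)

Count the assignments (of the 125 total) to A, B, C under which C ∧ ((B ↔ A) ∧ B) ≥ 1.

1

value 1: 1 assignment (counts)
value 3/4: 7 assignments
value 1/2: 19 assignments
value 1/4: 37 assignments
value 0: 61 assignments
So 1 of the 125 assignments meets the threshold.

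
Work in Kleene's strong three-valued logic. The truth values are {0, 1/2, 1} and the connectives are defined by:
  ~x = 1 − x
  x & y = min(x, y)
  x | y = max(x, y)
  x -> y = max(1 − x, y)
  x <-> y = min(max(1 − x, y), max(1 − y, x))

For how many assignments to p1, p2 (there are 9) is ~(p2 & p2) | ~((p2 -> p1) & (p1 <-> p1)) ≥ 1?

4

p1 = 0, p2 = 0 ↦ 1  ≥
p1 = 0, p2 = 1/2 ↦ 1/2  <
p1 = 0, p2 = 1 ↦ 1  ≥
p1 = 1/2, p2 = 0 ↦ 1  ≥
p1 = 1/2, p2 = 1/2 ↦ 1/2  <
p1 = 1/2, p2 = 1 ↦ 1/2  <
p1 = 1, p2 = 0 ↦ 1  ≥
p1 = 1, p2 = 1/2 ↦ 1/2  <
p1 = 1, p2 = 1 ↦ 0  <
So 4 of the 9 assignments meet the threshold.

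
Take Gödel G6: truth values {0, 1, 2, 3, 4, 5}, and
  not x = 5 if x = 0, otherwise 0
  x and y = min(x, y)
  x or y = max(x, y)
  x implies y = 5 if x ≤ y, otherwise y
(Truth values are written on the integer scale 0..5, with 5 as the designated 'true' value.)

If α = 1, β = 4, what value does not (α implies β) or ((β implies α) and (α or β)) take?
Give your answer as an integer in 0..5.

1

α implies β = 1 implies 4 = 5
not (α implies β) = not 5 = 0
β implies α = 4 implies 1 = 1
α or β = 1 or 4 = 4
(β implies α) and (α or β) = 1 and 4 = 1
not (α implies β) or ((β implies α) and (α or β)) = 0 or 1 = 1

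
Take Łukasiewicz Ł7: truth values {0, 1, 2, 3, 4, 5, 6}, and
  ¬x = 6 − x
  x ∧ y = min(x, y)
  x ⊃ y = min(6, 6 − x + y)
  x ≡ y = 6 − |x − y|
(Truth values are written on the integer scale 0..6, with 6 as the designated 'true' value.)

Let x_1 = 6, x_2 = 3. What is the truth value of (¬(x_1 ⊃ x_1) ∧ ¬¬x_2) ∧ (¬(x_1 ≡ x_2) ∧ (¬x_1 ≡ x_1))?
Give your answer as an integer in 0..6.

x_1 ⊃ x_1 = 6 ⊃ 6 = 6
¬(x_1 ⊃ x_1) = ¬6 = 0
¬x_2 = ¬3 = 3
¬¬x_2 = ¬3 = 3
¬(x_1 ⊃ x_1) ∧ ¬¬x_2 = 0 ∧ 3 = 0
x_1 ≡ x_2 = 6 ≡ 3 = 3
¬(x_1 ≡ x_2) = ¬3 = 3
¬x_1 = ¬6 = 0
¬x_1 ≡ x_1 = 0 ≡ 6 = 0
¬(x_1 ≡ x_2) ∧ (¬x_1 ≡ x_1) = 3 ∧ 0 = 0
(¬(x_1 ⊃ x_1) ∧ ¬¬x_2) ∧ (¬(x_1 ≡ x_2) ∧ (¬x_1 ≡ x_1)) = 0 ∧ 0 = 0

0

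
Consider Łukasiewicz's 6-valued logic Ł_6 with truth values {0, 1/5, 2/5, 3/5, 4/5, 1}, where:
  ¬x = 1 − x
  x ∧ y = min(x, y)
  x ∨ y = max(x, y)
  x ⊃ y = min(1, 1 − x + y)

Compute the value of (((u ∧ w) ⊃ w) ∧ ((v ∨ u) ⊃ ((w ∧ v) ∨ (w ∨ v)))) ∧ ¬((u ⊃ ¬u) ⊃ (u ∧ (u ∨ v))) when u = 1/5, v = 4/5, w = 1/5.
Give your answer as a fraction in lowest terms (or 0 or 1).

4/5

u ∧ w = 1/5 ∧ 1/5 = 1/5
(u ∧ w) ⊃ w = 1/5 ⊃ 1/5 = 1
v ∨ u = 4/5 ∨ 1/5 = 4/5
w ∧ v = 1/5 ∧ 4/5 = 1/5
w ∨ v = 1/5 ∨ 4/5 = 4/5
(w ∧ v) ∨ (w ∨ v) = 1/5 ∨ 4/5 = 4/5
(v ∨ u) ⊃ ((w ∧ v) ∨ (w ∨ v)) = 4/5 ⊃ 4/5 = 1
((u ∧ w) ⊃ w) ∧ ((v ∨ u) ⊃ ((w ∧ v) ∨ (w ∨ v))) = 1 ∧ 1 = 1
¬u = ¬1/5 = 4/5
u ⊃ ¬u = 1/5 ⊃ 4/5 = 1
u ∨ v = 1/5 ∨ 4/5 = 4/5
u ∧ (u ∨ v) = 1/5 ∧ 4/5 = 1/5
(u ⊃ ¬u) ⊃ (u ∧ (u ∨ v)) = 1 ⊃ 1/5 = 1/5
¬((u ⊃ ¬u) ⊃ (u ∧ (u ∨ v))) = ¬1/5 = 4/5
(((u ∧ w) ⊃ w) ∧ ((v ∨ u) ⊃ ((w ∧ v) ∨ (w ∨ v)))) ∧ ¬((u ⊃ ¬u) ⊃ (u ∧ (u ∨ v))) = 1 ∧ 4/5 = 4/5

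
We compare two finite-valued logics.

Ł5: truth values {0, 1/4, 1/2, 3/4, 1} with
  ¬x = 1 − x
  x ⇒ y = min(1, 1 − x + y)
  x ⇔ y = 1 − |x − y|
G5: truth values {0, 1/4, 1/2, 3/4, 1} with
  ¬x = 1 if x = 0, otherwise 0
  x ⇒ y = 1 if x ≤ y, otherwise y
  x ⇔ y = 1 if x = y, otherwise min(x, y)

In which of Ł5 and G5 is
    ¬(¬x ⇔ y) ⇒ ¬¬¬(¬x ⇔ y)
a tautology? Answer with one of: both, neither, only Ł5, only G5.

both

In Ł5: every assignment gives 1 — tautology.
In G5: every assignment gives 1 — tautology.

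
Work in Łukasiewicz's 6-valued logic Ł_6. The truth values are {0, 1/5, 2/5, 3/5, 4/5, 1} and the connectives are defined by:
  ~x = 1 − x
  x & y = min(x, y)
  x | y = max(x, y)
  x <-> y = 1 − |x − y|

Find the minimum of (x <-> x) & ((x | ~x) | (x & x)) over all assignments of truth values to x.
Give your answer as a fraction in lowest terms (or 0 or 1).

3/5

Take x = 2/5:
x <-> x = 2/5 <-> 2/5 = 1
~x = ~2/5 = 3/5
x | ~x = 2/5 | 3/5 = 3/5
x & x = 2/5 & 2/5 = 2/5
(x | ~x) | (x & x) = 3/5 | 2/5 = 3/5
(x <-> x) & ((x | ~x) | (x & x)) = 1 & 3/5 = 3/5
No assignment yields a value below 3/5, so this is the minimum.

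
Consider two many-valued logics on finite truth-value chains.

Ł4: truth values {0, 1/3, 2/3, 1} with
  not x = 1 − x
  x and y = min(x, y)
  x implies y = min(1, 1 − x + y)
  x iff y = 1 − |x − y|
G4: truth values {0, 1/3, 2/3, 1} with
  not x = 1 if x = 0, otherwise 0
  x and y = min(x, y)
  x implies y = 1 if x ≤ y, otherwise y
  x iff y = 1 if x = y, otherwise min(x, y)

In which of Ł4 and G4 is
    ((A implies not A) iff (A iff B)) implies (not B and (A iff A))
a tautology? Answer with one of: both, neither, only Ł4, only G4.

only G4

In Ł4: at A = 1/3, B = 1/3 the value is 2/3 — not a tautology.
In G4: every assignment gives 1 — tautology.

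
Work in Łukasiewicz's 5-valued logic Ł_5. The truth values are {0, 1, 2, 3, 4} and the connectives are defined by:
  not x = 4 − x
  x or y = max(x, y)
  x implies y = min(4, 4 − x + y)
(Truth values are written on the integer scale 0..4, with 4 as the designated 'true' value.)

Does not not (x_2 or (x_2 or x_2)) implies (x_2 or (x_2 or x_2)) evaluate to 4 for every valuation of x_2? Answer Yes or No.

Yes

x_2 = 0 ↦ 4
x_2 = 1 ↦ 4
x_2 = 2 ↦ 4
x_2 = 3 ↦ 4
x_2 = 4 ↦ 4
Every assignment gives a value ≥ 4.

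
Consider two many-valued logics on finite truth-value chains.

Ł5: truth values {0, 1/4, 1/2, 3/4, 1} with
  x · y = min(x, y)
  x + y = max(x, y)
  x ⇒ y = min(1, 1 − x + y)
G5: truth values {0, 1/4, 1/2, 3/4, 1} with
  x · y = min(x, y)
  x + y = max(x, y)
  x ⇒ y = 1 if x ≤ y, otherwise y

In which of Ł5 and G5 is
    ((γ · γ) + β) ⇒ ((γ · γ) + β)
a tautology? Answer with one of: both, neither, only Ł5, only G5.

In Ł5: every assignment gives 1 — tautology.
In G5: every assignment gives 1 — tautology.

both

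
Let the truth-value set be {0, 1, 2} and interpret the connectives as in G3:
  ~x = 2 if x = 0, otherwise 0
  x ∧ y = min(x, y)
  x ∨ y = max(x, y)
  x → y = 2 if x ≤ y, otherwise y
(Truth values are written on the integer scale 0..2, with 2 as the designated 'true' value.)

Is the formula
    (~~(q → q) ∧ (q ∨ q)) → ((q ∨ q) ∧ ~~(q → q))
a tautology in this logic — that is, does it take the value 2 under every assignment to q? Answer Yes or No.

Yes

q = 0 ↦ 2
q = 1 ↦ 2
q = 2 ↦ 2
Every assignment gives a value ≥ 2.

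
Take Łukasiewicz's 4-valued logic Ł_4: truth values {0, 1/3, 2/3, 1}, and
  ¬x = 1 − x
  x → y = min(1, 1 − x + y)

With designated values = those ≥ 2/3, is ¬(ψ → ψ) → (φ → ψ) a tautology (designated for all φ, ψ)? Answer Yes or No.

φ = 0, ψ = 0 ↦ 1
φ = 0, ψ = 1/3 ↦ 1
φ = 0, ψ = 2/3 ↦ 1
φ = 0, ψ = 1 ↦ 1
φ = 1/3, ψ = 0 ↦ 1
φ = 1/3, ψ = 1/3 ↦ 1
φ = 1/3, ψ = 2/3 ↦ 1
φ = 1/3, ψ = 1 ↦ 1
φ = 2/3, ψ = 0 ↦ 1
φ = 2/3, ψ = 1/3 ↦ 1
φ = 2/3, ψ = 2/3 ↦ 1
φ = 2/3, ψ = 1 ↦ 1
φ = 1, ψ = 0 ↦ 1
φ = 1, ψ = 1/3 ↦ 1
φ = 1, ψ = 2/3 ↦ 1
φ = 1, ψ = 1 ↦ 1
Every assignment gives a value ≥ 2/3.

Yes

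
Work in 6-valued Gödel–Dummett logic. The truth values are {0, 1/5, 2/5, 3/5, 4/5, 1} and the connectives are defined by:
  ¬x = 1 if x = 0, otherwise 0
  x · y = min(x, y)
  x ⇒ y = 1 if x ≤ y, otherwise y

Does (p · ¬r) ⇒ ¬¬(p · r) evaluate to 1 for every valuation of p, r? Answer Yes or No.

Counterexample: take p = 1/5, r = 0.
¬r = ¬0 = 1
p · ¬r = 1/5 · 1 = 1/5
p · r = 1/5 · 0 = 0
¬(p · r) = ¬0 = 1
¬¬(p · r) = ¬1 = 0
(p · ¬r) ⇒ ¬¬(p · r) = 1/5 ⇒ 0 = 0
This gives 0 ≠ 1.

No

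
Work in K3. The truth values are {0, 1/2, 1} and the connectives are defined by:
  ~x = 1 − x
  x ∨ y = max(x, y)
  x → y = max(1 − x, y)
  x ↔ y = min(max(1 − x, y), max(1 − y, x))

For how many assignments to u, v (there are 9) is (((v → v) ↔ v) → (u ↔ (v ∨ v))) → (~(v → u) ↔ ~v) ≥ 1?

u = 0, v = 0 ↦ 0  <
u = 0, v = 1/2 ↦ 1/2  <
u = 0, v = 1 ↦ 1  ≥
u = 1/2, v = 0 ↦ 0  <
u = 1/2, v = 1/2 ↦ 1/2  <
u = 1/2, v = 1 ↦ 1/2  <
u = 1, v = 0 ↦ 0  <
u = 1, v = 1/2 ↦ 1/2  <
u = 1, v = 1 ↦ 1  ≥
So 2 of the 9 assignments meet the threshold.

2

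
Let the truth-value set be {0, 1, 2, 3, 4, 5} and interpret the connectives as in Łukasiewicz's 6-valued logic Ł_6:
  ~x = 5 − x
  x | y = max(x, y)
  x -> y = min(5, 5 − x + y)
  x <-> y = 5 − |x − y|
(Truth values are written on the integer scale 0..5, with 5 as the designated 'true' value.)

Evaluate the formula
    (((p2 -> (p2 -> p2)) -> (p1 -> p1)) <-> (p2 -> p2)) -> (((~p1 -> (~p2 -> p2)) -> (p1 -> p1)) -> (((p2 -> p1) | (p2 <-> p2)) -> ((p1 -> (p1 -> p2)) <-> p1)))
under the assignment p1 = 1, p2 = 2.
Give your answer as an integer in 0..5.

p2 -> p2 = 2 -> 2 = 5
p2 -> (p2 -> p2) = 2 -> 5 = 5
p1 -> p1 = 1 -> 1 = 5
(p2 -> (p2 -> p2)) -> (p1 -> p1) = 5 -> 5 = 5
p2 -> p2 = 2 -> 2 = 5
((p2 -> (p2 -> p2)) -> (p1 -> p1)) <-> (p2 -> p2) = 5 <-> 5 = 5
~p1 = ~1 = 4
~p2 = ~2 = 3
~p2 -> p2 = 3 -> 2 = 4
~p1 -> (~p2 -> p2) = 4 -> 4 = 5
p1 -> p1 = 1 -> 1 = 5
(~p1 -> (~p2 -> p2)) -> (p1 -> p1) = 5 -> 5 = 5
p2 -> p1 = 2 -> 1 = 4
p2 <-> p2 = 2 <-> 2 = 5
(p2 -> p1) | (p2 <-> p2) = 4 | 5 = 5
p1 -> p2 = 1 -> 2 = 5
p1 -> (p1 -> p2) = 1 -> 5 = 5
(p1 -> (p1 -> p2)) <-> p1 = 5 <-> 1 = 1
((p2 -> p1) | (p2 <-> p2)) -> ((p1 -> (p1 -> p2)) <-> p1) = 5 -> 1 = 1
((~p1 -> (~p2 -> p2)) -> (p1 -> p1)) -> (((p2 -> p1) | (p2 <-> p2)) -> ((p1 -> (p1 -> p2)) <-> p1)) = 5 -> 1 = 1
(((p2 -> (p2 -> p2)) -> (p1 -> p1)) <-> (p2 -> p2)) -> (((~p1 -> (~p2 -> p2)) -> (p1 -> p1)) -> (((p2 -> p1) | (p2 <-> p2)) -> ((p1 -> (p1 -> p2)) <-> p1))) = 5 -> 1 = 1

1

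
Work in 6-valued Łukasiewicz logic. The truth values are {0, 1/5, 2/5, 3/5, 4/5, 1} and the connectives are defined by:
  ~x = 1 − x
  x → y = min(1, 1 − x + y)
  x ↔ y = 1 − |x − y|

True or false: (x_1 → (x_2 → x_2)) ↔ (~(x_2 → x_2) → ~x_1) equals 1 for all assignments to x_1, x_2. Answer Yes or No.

Yes

At x_1 = 2/5, x_2 = 1, for instance:
x_2 → x_2 = 1 → 1 = 1
x_1 → (x_2 → x_2) = 2/5 → 1 = 1
~(x_2 → x_2) = ~1 = 0
~x_1 = ~2/5 = 3/5
~(x_2 → x_2) → ~x_1 = 0 → 3/5 = 1
(x_1 → (x_2 → x_2)) ↔ (~(x_2 → x_2) → ~x_1) = 1 ↔ 1 = 1
and checking the remaining 35 assignments likewise gives ≥ 1 in every case.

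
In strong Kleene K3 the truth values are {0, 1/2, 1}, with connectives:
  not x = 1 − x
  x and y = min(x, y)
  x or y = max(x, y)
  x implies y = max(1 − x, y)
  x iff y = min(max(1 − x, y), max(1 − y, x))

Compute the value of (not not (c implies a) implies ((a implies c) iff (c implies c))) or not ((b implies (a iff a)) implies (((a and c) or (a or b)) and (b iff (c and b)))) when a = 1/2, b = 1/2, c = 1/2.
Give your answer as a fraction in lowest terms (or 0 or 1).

1/2

c implies a = 1/2 implies 1/2 = 1/2
not (c implies a) = not 1/2 = 1/2
not not (c implies a) = not 1/2 = 1/2
a implies c = 1/2 implies 1/2 = 1/2
c implies c = 1/2 implies 1/2 = 1/2
(a implies c) iff (c implies c) = 1/2 iff 1/2 = 1/2
not not (c implies a) implies ((a implies c) iff (c implies c)) = 1/2 implies 1/2 = 1/2
a iff a = 1/2 iff 1/2 = 1/2
b implies (a iff a) = 1/2 implies 1/2 = 1/2
a and c = 1/2 and 1/2 = 1/2
a or b = 1/2 or 1/2 = 1/2
(a and c) or (a or b) = 1/2 or 1/2 = 1/2
c and b = 1/2 and 1/2 = 1/2
b iff (c and b) = 1/2 iff 1/2 = 1/2
((a and c) or (a or b)) and (b iff (c and b)) = 1/2 and 1/2 = 1/2
(b implies (a iff a)) implies (((a and c) or (a or b)) and (b iff (c and b))) = 1/2 implies 1/2 = 1/2
not ((b implies (a iff a)) implies (((a and c) or (a or b)) and (b iff (c and b)))) = not 1/2 = 1/2
(not not (c implies a) implies ((a implies c) iff (c implies c))) or not ((b implies (a iff a)) implies (((a and c) or (a or b)) and (b iff (c and b)))) = 1/2 or 1/2 = 1/2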